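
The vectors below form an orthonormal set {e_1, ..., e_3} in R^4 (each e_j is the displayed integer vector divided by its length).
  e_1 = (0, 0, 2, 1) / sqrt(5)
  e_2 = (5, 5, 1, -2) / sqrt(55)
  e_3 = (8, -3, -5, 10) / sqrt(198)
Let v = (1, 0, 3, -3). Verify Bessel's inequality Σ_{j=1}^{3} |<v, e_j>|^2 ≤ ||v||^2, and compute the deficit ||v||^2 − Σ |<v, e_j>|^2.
Σ |<v, e_j>|^2 = 221/18; ||v||^2 = 19; deficit = 121/18

Write each e_j = u_j / sqrt(<u_j, u_j>) where u_j is the displayed integer vector. Then <v, e_j> = <v, u_j> / sqrt(<u_j, u_j>), so |<v, e_j>|^2 = <v, u_j>^2 / <u_j, u_j>.
Coefficients: <v, e_1> = 3/sqrt(5), <v, e_2> = 14/sqrt(55), <v, e_3> = -37/sqrt(198).
Square and sum: Σ |<v, e_j>|^2 = 221/18.
Compute ||v||^2 = v·v = 19.
Deficit = 19 − 221/18 = 121/18 ≥ 0, confirming Bessel's inequality. (The deficit equals ||v − Σ <v,e_j> e_j||^2, the squared distance from v to span{e_j}.)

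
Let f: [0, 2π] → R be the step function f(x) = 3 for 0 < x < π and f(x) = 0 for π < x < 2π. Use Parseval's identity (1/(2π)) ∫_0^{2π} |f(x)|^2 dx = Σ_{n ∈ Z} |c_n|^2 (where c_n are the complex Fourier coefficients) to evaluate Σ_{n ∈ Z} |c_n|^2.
Σ |c_n|^2 = 9/2

Parseval equates the L^2 energy of f (normalised by 1/(2π)) with the ℓ^2 sum of its Fourier coefficients: (1/(2π)) ∫_0^{2π} |f|^2 = Σ |c_n|^2.
Compute the left side: (1/(2π)) [∫_0^π 3^2 dx + ∫_π^{2π} 0^2 dx] = (1/(2π)) · (9π + 0π) = (9 + 0)/2 = 9/2.
So Σ_{n ∈ Z} |c_n|^2 = 9/2.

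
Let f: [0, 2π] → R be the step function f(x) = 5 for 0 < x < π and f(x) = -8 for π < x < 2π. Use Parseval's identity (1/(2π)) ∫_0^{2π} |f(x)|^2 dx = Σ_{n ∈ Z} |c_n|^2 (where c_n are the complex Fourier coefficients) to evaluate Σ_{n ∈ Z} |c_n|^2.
Σ |c_n|^2 = 89/2

Parseval equates the L^2 energy of f (normalised by 1/(2π)) with the ℓ^2 sum of its Fourier coefficients: (1/(2π)) ∫_0^{2π} |f|^2 = Σ |c_n|^2.
Compute the left side: (1/(2π)) [∫_0^π 5^2 dx + ∫_π^{2π} (-8)^2 dx] = (1/(2π)) · (25π + 64π) = (25 + 64)/2 = 89/2.
So Σ_{n ∈ Z} |c_n|^2 = 89/2.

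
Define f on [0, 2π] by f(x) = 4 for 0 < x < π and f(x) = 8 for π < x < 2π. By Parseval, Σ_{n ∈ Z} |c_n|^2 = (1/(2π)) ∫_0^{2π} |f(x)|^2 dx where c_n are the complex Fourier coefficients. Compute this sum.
Σ |c_n|^2 = 40

Parseval equates the L^2 energy of f (normalised by 1/(2π)) with the ℓ^2 sum of its Fourier coefficients: (1/(2π)) ∫_0^{2π} |f|^2 = Σ |c_n|^2.
Compute the left side: (1/(2π)) [∫_0^π 4^2 dx + ∫_π^{2π} 8^2 dx] = (1/(2π)) · (16π + 64π) = (16 + 64)/2 = 40.
So Σ_{n ∈ Z} |c_n|^2 = 40.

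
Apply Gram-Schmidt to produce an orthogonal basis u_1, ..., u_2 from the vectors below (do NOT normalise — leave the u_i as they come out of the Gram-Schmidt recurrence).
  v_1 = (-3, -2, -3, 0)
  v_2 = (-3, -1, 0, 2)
Orthogonal basis:
  u_1 = (-3, -2, -3, 0)
  u_2 = (-3/2, 0, 3/2, 2)

Apply the Gram-Schmidt recurrence
  u_1 = v_1
  u_i = v_i − Σ_{j<i} ((v_i · u_j) / (u_j · u_j)) · u_j.

Step by step this gives:
  u_1 = (-3, -2, -3, 0)
  u_2 = (-3/2, 0, 3/2, 2)

Orthogonality check:
  u_2 · u_1 = 0 (should be 0)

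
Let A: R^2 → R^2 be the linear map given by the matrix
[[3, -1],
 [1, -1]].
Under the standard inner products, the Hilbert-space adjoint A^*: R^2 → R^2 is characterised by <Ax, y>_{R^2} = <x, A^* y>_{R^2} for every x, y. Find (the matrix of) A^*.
A^* = A^T =
[[3, 1],
 [-1, -1]]

For real matrices with standard dot products, the defining identity <Ax, y> = <x, A^* y> gives (Ax)^T y = x^T (A^*) y, i.e. x^T A^T y = x^T (A^*) y. Since this holds for all x, y, we must have A^* = A^T. Therefore
A^* =
[[3, 1],
 [-1, -1]].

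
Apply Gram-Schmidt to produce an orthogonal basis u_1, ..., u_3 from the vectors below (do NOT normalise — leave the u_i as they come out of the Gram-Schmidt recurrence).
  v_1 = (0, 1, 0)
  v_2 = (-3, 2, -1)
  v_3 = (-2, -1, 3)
Orthogonal basis:
  u_1 = (0, 1, 0)
  u_2 = (-3, 0, -1)
  u_3 = (-11/10, 0, 33/10)

Apply the Gram-Schmidt recurrence
  u_1 = v_1
  u_i = v_i − Σ_{j<i} ((v_i · u_j) / (u_j · u_j)) · u_j.

Step by step this gives:
  u_1 = (0, 1, 0)
  u_2 = (-3, 0, -1)
  u_3 = (-11/10, 0, 33/10)

Orthogonality check:
  u_2 · u_1 = 0 (should be 0)
  u_3 · u_1 = 0 (should be 0)
  u_3 · u_2 = 0 (should be 0)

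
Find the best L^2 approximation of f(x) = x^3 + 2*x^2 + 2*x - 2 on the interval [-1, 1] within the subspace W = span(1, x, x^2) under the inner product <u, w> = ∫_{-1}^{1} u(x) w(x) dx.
g(x) = 2*x^2 + 13*x/5 - 2

The best approximation g ∈ W is the orthogonal projection of f onto W. Writing g = a_0 + a_1 x + a_2 x^2, the coefficients solve the normal equations G · a = b where
  G_{ij} = <φ_i, φ_j> and b_i = <f, φ_i>, with φ_0 = 1, φ_1 = x, φ_2 = x^2.
G =
  [2, 0, 2/3]
  [0, 2/3, 0]
  [2/3, 0, 2/5],
b = (-8/3, 26/15, -8/15).
Solving gives a_0 = -2, a_1 = 13/5, a_2 = 2, so
  g(x) = 2*x^2 + 13*x/5 - 2.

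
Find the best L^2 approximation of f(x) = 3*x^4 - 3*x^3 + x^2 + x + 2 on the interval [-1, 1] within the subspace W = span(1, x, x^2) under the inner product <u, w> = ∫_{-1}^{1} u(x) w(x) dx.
g(x) = 25*x^2/7 - 4*x/5 + 61/35

The best approximation g ∈ W is the orthogonal projection of f onto W. Writing g = a_0 + a_1 x + a_2 x^2, the coefficients solve the normal equations G · a = b where
  G_{ij} = <φ_i, φ_j> and b_i = <f, φ_i>, with φ_0 = 1, φ_1 = x, φ_2 = x^2.
G =
  [2, 0, 2/3]
  [0, 2/3, 0]
  [2/3, 0, 2/5],
b = (88/15, -8/15, 272/105).
Solving gives a_0 = 61/35, a_1 = -4/5, a_2 = 25/7, so
  g(x) = 25*x^2/7 - 4*x/5 + 61/35.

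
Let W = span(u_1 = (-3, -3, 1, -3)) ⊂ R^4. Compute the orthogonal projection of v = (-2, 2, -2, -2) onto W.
proj_W(v) = (-3/7, -3/7, 1/7, -3/7)

Set up U = [u_1 | ... | u_1] ∈ R^(4×1). The projector onto W = col(U) is P = U (U^T U)^(-1) U^T.
Compute U^T U =
  [28],
and U^T v = (4).
Solve U^T U · c = U^T v for the coefficients: c = (1/7). The projection is proj_W(v) = U c.
Check: (v - proj_W(v)) · u_1 = 0  (should be 0).
Result: proj_W(v) = (-3/7, -3/7, 1/7, -3/7).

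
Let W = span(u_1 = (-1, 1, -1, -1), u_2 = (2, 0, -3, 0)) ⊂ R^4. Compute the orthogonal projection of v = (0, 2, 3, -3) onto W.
proj_W(v) = (-37/17, 35/51, 79/51, -35/51)

Set up U = [u_1 | ... | u_2] ∈ R^(4×2). The projector onto W = col(U) is P = U (U^T U)^(-1) U^T.
Compute U^T U =
  [4, 1]
  [1, 13],
and U^T v = (2, -9).
Solve U^T U · c = U^T v for the coefficients: c = (35/51, -38/51). The projection is proj_W(v) = U c.
Check: (v - proj_W(v)) · u_1 = 0  (should be 0).
Check: (v - proj_W(v)) · u_2 = 0  (should be 0).
Result: proj_W(v) = (-37/17, 35/51, 79/51, -35/51).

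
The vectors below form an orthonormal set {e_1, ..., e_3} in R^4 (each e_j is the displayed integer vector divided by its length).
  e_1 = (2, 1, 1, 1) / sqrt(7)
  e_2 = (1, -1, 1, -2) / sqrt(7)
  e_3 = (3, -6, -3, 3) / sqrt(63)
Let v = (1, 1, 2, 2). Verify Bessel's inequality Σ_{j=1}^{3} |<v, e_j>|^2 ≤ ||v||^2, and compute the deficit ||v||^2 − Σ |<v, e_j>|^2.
Σ |<v, e_j>|^2 = 54/7; ||v||^2 = 10; deficit = 16/7

Write each e_j = u_j / sqrt(<u_j, u_j>) where u_j is the displayed integer vector. Then <v, e_j> = <v, u_j> / sqrt(<u_j, u_j>), so |<v, e_j>|^2 = <v, u_j>^2 / <u_j, u_j>.
Coefficients: <v, e_1> = 7/sqrt(7), <v, e_2> = -2/sqrt(7), <v, e_3> = -3/sqrt(63).
Square and sum: Σ |<v, e_j>|^2 = 54/7.
Compute ||v||^2 = v·v = 10.
Deficit = 10 − 54/7 = 16/7 ≥ 0, confirming Bessel's inequality. (The deficit equals ||v − Σ <v,e_j> e_j||^2, the squared distance from v to span{e_j}.)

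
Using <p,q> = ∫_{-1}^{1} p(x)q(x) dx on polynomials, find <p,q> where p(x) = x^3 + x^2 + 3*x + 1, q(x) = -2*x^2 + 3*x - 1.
<p,q> = 12/5

Expand the product: p(x)·q(x) = -2*x^5 + x^4 - 4*x^3 + 6*x^2 - 1.
∫_{-1}^{1} of each monomial x^k gives [2/(k+1) if k even, 0 if k odd]. Integrating term-by-term (or equivalently evaluating the antiderivative F(x) = -x^6/3 + x^5/5 - x^4 + 2*x^3 - x at the endpoints):
  F(1) − F(−1) = -2/15 − (-38/15) = 12/5.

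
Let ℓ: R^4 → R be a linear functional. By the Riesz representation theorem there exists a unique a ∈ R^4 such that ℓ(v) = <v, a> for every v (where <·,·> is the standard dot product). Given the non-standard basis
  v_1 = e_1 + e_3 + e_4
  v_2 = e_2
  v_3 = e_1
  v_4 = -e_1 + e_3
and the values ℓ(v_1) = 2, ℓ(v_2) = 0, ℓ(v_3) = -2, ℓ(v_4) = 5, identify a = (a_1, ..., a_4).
a = (-2, 0, 3, 1)

Write a = (a_1, ..., a_4) in the standard basis. For each basis vector v_i, ℓ(v_i) = <v_i, a> is a linear equation in the a_j's. Collect the n equations into a matrix system V a = ℓ, where row i of V is v_i (expressed in the standard basis). Since V is invertible (lower-triangular with 1s on the diagonal, up to permutation), solve by back-substitution:
  V =
[[1, 0, 1, 1],
 [0, 1, 0, 0],
 [1, 0, 0, 0],
 [-1, 0, 1, 0]]
  V a = (2, 0, -2, 5)
Solving gives a = (-2, 0, 3, 1).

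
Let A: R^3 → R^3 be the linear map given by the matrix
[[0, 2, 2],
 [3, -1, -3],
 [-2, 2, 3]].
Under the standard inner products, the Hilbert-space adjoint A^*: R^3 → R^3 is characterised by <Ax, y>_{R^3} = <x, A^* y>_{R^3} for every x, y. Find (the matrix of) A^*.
A^* = A^T =
[[0, 3, -2],
 [2, -1, 2],
 [2, -3, 3]]

For real matrices with standard dot products, the defining identity <Ax, y> = <x, A^* y> gives (Ax)^T y = x^T (A^*) y, i.e. x^T A^T y = x^T (A^*) y. Since this holds for all x, y, we must have A^* = A^T. Therefore
A^* =
[[0, 3, -2],
 [2, -1, 2],
 [2, -3, 3]].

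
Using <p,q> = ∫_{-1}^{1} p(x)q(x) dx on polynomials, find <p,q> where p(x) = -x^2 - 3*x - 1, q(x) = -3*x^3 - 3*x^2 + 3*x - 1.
<p,q> = 52/15

Expand the product: p(x)·q(x) = 3*x^5 + 12*x^4 + 9*x^3 - 5*x^2 + 1.
∫_{-1}^{1} of each monomial x^k gives [2/(k+1) if k even, 0 if k odd]. Integrating term-by-term (or equivalently evaluating the antiderivative F(x) = x^6/2 + 12*x^5/5 + 9*x^4/4 - 5*x^3/3 + x at the endpoints):
  F(1) − F(−1) = 269/60 − (61/60) = 52/15.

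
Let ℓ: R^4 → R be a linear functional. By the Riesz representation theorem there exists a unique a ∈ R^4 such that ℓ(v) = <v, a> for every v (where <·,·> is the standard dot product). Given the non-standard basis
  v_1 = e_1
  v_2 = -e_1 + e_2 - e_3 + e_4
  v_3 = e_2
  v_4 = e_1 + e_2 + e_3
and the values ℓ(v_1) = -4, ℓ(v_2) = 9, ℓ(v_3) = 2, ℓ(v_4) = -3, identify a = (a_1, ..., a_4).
a = (-4, 2, -1, 2)

Write a = (a_1, ..., a_4) in the standard basis. For each basis vector v_i, ℓ(v_i) = <v_i, a> is a linear equation in the a_j's. Collect the n equations into a matrix system V a = ℓ, where row i of V is v_i (expressed in the standard basis). Since V is invertible (lower-triangular with 1s on the diagonal, up to permutation), solve by back-substitution:
  V =
[[1, 0, 0, 0],
 [-1, 1, -1, 1],
 [0, 1, 0, 0],
 [1, 1, 1, 0]]
  V a = (-4, 9, 2, -3)
Solving gives a = (-4, 2, -1, 2).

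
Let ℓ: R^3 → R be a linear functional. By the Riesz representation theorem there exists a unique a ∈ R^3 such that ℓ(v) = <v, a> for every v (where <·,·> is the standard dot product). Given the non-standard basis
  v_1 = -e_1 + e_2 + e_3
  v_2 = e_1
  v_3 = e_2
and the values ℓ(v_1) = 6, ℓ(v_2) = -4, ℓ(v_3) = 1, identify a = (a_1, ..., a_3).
a = (-4, 1, 1)

Write a = (a_1, ..., a_3) in the standard basis. For each basis vector v_i, ℓ(v_i) = <v_i, a> is a linear equation in the a_j's. Collect the n equations into a matrix system V a = ℓ, where row i of V is v_i (expressed in the standard basis). Since V is invertible (lower-triangular with 1s on the diagonal, up to permutation), solve by back-substitution:
  V =
[[-1, 1, 1],
 [1, 0, 0],
 [0, 1, 0]]
  V a = (6, -4, 1)
Solving gives a = (-4, 1, 1).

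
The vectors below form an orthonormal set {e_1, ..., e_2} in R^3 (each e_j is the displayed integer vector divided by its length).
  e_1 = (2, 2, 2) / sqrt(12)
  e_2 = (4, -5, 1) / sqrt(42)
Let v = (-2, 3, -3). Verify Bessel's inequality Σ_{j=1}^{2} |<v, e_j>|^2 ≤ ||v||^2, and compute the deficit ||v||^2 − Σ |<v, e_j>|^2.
Σ |<v, e_j>|^2 = 122/7; ||v||^2 = 22; deficit = 32/7

Write each e_j = u_j / sqrt(<u_j, u_j>) where u_j is the displayed integer vector. Then <v, e_j> = <v, u_j> / sqrt(<u_j, u_j>), so |<v, e_j>|^2 = <v, u_j>^2 / <u_j, u_j>.
Coefficients: <v, e_1> = -4/sqrt(12), <v, e_2> = -26/sqrt(42).
Square and sum: Σ |<v, e_j>|^2 = 122/7.
Compute ||v||^2 = v·v = 22.
Deficit = 22 − 122/7 = 32/7 ≥ 0, confirming Bessel's inequality. (The deficit equals ||v − Σ <v,e_j> e_j||^2, the squared distance from v to span{e_j}.)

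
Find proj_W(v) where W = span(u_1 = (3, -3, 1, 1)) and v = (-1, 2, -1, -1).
proj_W(v) = (-33/20, 33/20, -11/20, -11/20)

Set up U = [u_1 | ... | u_1] ∈ R^(4×1). The projector onto W = col(U) is P = U (U^T U)^(-1) U^T.
Compute U^T U =
  [20],
and U^T v = (-11).
Solve U^T U · c = U^T v for the coefficients: c = (-11/20). The projection is proj_W(v) = U c.
Check: (v - proj_W(v)) · u_1 = 0  (should be 0).
Result: proj_W(v) = (-33/20, 33/20, -11/20, -11/20).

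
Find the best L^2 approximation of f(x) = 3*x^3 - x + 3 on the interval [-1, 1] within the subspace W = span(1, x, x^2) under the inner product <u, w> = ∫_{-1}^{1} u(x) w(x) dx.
g(x) = 4*x/5 + 3

The best approximation g ∈ W is the orthogonal projection of f onto W. Writing g = a_0 + a_1 x + a_2 x^2, the coefficients solve the normal equations G · a = b where
  G_{ij} = <φ_i, φ_j> and b_i = <f, φ_i>, with φ_0 = 1, φ_1 = x, φ_2 = x^2.
G =
  [2, 0, 2/3]
  [0, 2/3, 0]
  [2/3, 0, 2/5],
b = (6, 8/15, 2).
Solving gives a_0 = 3, a_1 = 4/5, a_2 = 0, so
  g(x) = 4*x/5 + 3.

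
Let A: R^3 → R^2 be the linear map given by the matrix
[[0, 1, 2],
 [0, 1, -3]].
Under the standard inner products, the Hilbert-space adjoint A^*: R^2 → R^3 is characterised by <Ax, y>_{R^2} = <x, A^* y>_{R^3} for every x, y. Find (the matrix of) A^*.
A^* = A^T =
[[0, 0],
 [1, 1],
 [2, -3]]

For real matrices with standard dot products, the defining identity <Ax, y> = <x, A^* y> gives (Ax)^T y = x^T (A^*) y, i.e. x^T A^T y = x^T (A^*) y. Since this holds for all x, y, we must have A^* = A^T. Therefore
A^* =
[[0, 0],
 [1, 1],
 [2, -3]].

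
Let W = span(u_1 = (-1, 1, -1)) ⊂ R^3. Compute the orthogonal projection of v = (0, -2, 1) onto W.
proj_W(v) = (1, -1, 1)

Set up U = [u_1 | ... | u_1] ∈ R^(3×1). The projector onto W = col(U) is P = U (U^T U)^(-1) U^T.
Compute U^T U =
  [3],
and U^T v = (-3).
Solve U^T U · c = U^T v for the coefficients: c = (-1). The projection is proj_W(v) = U c.
Check: (v - proj_W(v)) · u_1 = 0  (should be 0).
Result: proj_W(v) = (1, -1, 1).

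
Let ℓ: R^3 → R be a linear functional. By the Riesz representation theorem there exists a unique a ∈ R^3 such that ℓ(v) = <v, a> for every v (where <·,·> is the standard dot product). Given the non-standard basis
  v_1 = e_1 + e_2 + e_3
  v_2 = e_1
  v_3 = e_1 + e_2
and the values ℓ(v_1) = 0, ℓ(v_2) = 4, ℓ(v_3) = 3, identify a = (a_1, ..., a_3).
a = (4, -1, -3)

Write a = (a_1, ..., a_3) in the standard basis. For each basis vector v_i, ℓ(v_i) = <v_i, a> is a linear equation in the a_j's. Collect the n equations into a matrix system V a = ℓ, where row i of V is v_i (expressed in the standard basis). Since V is invertible (lower-triangular with 1s on the diagonal, up to permutation), solve by back-substitution:
  V =
[[1, 1, 1],
 [1, 0, 0],
 [1, 1, 0]]
  V a = (0, 4, 3)
Solving gives a = (4, -1, -3).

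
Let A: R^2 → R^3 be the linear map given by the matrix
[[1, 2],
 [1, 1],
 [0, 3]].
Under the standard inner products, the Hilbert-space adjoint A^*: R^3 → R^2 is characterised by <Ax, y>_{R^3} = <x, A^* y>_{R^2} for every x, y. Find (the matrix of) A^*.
A^* = A^T =
[[1, 1, 0],
 [2, 1, 3]]

For real matrices with standard dot products, the defining identity <Ax, y> = <x, A^* y> gives (Ax)^T y = x^T (A^*) y, i.e. x^T A^T y = x^T (A^*) y. Since this holds for all x, y, we must have A^* = A^T. Therefore
A^* =
[[1, 1, 0],
 [2, 1, 3]].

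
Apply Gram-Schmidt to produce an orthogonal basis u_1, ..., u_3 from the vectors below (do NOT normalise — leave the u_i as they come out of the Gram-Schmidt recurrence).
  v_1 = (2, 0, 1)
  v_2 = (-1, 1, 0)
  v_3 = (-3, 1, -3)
Orthogonal basis:
  u_1 = (2, 0, 1)
  u_2 = (-1/5, 1, 2/5)
  u_3 = (2/3, 2/3, -4/3)

Apply the Gram-Schmidt recurrence
  u_1 = v_1
  u_i = v_i − Σ_{j<i} ((v_i · u_j) / (u_j · u_j)) · u_j.

Step by step this gives:
  u_1 = (2, 0, 1)
  u_2 = (-1/5, 1, 2/5)
  u_3 = (2/3, 2/3, -4/3)

Orthogonality check:
  u_2 · u_1 = 0 (should be 0)
  u_3 · u_1 = 0 (should be 0)
  u_3 · u_2 = 0 (should be 0)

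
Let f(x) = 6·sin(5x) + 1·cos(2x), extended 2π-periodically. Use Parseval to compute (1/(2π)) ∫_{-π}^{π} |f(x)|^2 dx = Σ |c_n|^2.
Σ |c_n|^2 = 37/2

Expand |f|^2 and use orthogonality of {sin(nx), cos(mx)} on [-π, π]:
  ∫_{-π}^{π} sin(nx)^2 dx = π, ∫ cos(mx)^2 dx = π, and cross terms integrate to 0.
So ∫_{-π}^{π} f(x)^2 dx = 6^2 · π + 1^2 · π = (36 + 1)π.
Divide by 2π: (36 + 1)/2 = 37/2.
By Parseval, this equals Σ |c_n|^2.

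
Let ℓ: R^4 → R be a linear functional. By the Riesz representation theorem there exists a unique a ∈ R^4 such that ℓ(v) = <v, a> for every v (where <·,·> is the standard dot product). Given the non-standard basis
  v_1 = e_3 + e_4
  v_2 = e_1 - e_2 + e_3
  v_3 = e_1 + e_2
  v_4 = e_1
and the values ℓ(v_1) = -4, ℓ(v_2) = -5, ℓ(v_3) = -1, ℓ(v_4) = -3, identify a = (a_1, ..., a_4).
a = (-3, 2, 0, -4)

Write a = (a_1, ..., a_4) in the standard basis. For each basis vector v_i, ℓ(v_i) = <v_i, a> is a linear equation in the a_j's. Collect the n equations into a matrix system V a = ℓ, where row i of V is v_i (expressed in the standard basis). Since V is invertible (lower-triangular with 1s on the diagonal, up to permutation), solve by back-substitution:
  V =
[[0, 0, 1, 1],
 [1, -1, 1, 0],
 [1, 1, 0, 0],
 [1, 0, 0, 0]]
  V a = (-4, -5, -1, -3)
Solving gives a = (-3, 2, 0, -4).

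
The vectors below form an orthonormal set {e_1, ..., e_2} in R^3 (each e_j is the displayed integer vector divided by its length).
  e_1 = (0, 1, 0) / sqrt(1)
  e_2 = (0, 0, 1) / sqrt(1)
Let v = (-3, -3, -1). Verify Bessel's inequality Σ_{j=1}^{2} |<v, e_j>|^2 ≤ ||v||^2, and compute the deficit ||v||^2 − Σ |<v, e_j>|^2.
Σ |<v, e_j>|^2 = 10; ||v||^2 = 19; deficit = 9

Write each e_j = u_j / sqrt(<u_j, u_j>) where u_j is the displayed integer vector. Then <v, e_j> = <v, u_j> / sqrt(<u_j, u_j>), so |<v, e_j>|^2 = <v, u_j>^2 / <u_j, u_j>.
Coefficients: <v, e_1> = -3/sqrt(1), <v, e_2> = -1/sqrt(1).
Square and sum: Σ |<v, e_j>|^2 = 10.
Compute ||v||^2 = v·v = 19.
Deficit = 19 − 10 = 9 ≥ 0, confirming Bessel's inequality. (The deficit equals ||v − Σ <v,e_j> e_j||^2, the squared distance from v to span{e_j}.)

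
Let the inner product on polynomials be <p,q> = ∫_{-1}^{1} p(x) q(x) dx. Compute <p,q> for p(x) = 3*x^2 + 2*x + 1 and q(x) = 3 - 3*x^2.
<p,q> = 32/5

Expand the product: p(x)·q(x) = -9*x^4 - 6*x^3 + 6*x^2 + 6*x + 3.
∫_{-1}^{1} of each monomial x^k gives [2/(k+1) if k even, 0 if k odd]. Integrating term-by-term (or equivalently evaluating the antiderivative F(x) = -9*x^5/5 - 3*x^4/2 + 2*x^3 + 3*x^2 + 3*x at the endpoints):
  F(1) − F(−1) = 47/10 − (-17/10) = 32/5.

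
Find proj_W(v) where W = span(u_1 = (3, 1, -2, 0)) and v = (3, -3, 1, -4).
proj_W(v) = (6/7, 2/7, -4/7, 0)

Set up U = [u_1 | ... | u_1] ∈ R^(4×1). The projector onto W = col(U) is P = U (U^T U)^(-1) U^T.
Compute U^T U =
  [14],
and U^T v = (4).
Solve U^T U · c = U^T v for the coefficients: c = (2/7). The projection is proj_W(v) = U c.
Check: (v - proj_W(v)) · u_1 = 0  (should be 0).
Result: proj_W(v) = (6/7, 2/7, -4/7, 0).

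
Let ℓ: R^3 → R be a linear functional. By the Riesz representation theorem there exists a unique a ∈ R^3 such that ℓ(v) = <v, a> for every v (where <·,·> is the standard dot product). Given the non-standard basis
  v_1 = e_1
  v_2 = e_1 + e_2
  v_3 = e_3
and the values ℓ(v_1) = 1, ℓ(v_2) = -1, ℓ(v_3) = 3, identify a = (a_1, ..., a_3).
a = (1, -2, 3)

Write a = (a_1, ..., a_3) in the standard basis. For each basis vector v_i, ℓ(v_i) = <v_i, a> is a linear equation in the a_j's. Collect the n equations into a matrix system V a = ℓ, where row i of V is v_i (expressed in the standard basis). Since V is invertible (lower-triangular with 1s on the diagonal, up to permutation), solve by back-substitution:
  V =
[[1, 0, 0],
 [1, 1, 0],
 [0, 0, 1]]
  V a = (1, -1, 3)
Solving gives a = (1, -2, 3).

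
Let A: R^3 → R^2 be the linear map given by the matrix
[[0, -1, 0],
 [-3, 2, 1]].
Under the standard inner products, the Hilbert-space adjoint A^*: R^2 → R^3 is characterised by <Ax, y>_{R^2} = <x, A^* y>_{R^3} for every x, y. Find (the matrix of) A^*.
A^* = A^T =
[[0, -3],
 [-1, 2],
 [0, 1]]

For real matrices with standard dot products, the defining identity <Ax, y> = <x, A^* y> gives (Ax)^T y = x^T (A^*) y, i.e. x^T A^T y = x^T (A^*) y. Since this holds for all x, y, we must have A^* = A^T. Therefore
A^* =
[[0, -3],
 [-1, 2],
 [0, 1]].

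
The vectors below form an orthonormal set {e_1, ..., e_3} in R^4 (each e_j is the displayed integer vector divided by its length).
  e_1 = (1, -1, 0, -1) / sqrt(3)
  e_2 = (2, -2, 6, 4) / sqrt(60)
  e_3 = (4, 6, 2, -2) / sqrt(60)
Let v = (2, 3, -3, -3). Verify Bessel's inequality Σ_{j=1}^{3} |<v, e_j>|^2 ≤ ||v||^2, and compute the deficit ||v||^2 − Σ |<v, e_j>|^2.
Σ |<v, e_j>|^2 = 89/3; ||v||^2 = 31; deficit = 4/3

Write each e_j = u_j / sqrt(<u_j, u_j>) where u_j is the displayed integer vector. Then <v, e_j> = <v, u_j> / sqrt(<u_j, u_j>), so |<v, e_j>|^2 = <v, u_j>^2 / <u_j, u_j>.
Coefficients: <v, e_1> = 2/sqrt(3), <v, e_2> = -32/sqrt(60), <v, e_3> = 26/sqrt(60).
Square and sum: Σ |<v, e_j>|^2 = 89/3.
Compute ||v||^2 = v·v = 31.
Deficit = 31 − 89/3 = 4/3 ≥ 0, confirming Bessel's inequality. (The deficit equals ||v − Σ <v,e_j> e_j||^2, the squared distance from v to span{e_j}.)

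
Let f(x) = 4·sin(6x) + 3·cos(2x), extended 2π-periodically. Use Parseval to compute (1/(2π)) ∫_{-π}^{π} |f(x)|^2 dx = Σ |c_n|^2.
Σ |c_n|^2 = 25/2

Expand |f|^2 and use orthogonality of {sin(nx), cos(mx)} on [-π, π]:
  ∫_{-π}^{π} sin(nx)^2 dx = π, ∫ cos(mx)^2 dx = π, and cross terms integrate to 0.
So ∫_{-π}^{π} f(x)^2 dx = 4^2 · π + 3^2 · π = (16 + 9)π.
Divide by 2π: (16 + 9)/2 = 25/2.
By Parseval, this equals Σ |c_n|^2.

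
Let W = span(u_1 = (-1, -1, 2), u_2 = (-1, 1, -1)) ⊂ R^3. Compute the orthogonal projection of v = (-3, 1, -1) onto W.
proj_W(v) = (-20/7, 10/7, -5/7)

Set up U = [u_1 | ... | u_2] ∈ R^(3×2). The projector onto W = col(U) is P = U (U^T U)^(-1) U^T.
Compute U^T U =
  [6, -2]
  [-2, 3],
and U^T v = (0, 5).
Solve U^T U · c = U^T v for the coefficients: c = (5/7, 15/7). The projection is proj_W(v) = U c.
Check: (v - proj_W(v)) · u_1 = 0  (should be 0).
Check: (v - proj_W(v)) · u_2 = 0  (should be 0).
Result: proj_W(v) = (-20/7, 10/7, -5/7).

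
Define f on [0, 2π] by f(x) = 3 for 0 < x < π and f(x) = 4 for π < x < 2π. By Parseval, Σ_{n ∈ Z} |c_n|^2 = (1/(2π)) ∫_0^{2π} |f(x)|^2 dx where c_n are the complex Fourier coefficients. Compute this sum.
Σ |c_n|^2 = 25/2

Parseval equates the L^2 energy of f (normalised by 1/(2π)) with the ℓ^2 sum of its Fourier coefficients: (1/(2π)) ∫_0^{2π} |f|^2 = Σ |c_n|^2.
Compute the left side: (1/(2π)) [∫_0^π 3^2 dx + ∫_π^{2π} 4^2 dx] = (1/(2π)) · (9π + 16π) = (9 + 16)/2 = 25/2.
So Σ_{n ∈ Z} |c_n|^2 = 25/2.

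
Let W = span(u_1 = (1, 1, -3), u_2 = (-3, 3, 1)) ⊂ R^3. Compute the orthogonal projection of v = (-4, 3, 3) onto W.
proj_W(v) = (-41/10, 73/25, 147/50)

Set up U = [u_1 | ... | u_2] ∈ R^(3×2). The projector onto W = col(U) is P = U (U^T U)^(-1) U^T.
Compute U^T U =
  [11, -3]
  [-3, 19],
and U^T v = (-10, 24).
Solve U^T U · c = U^T v for the coefficients: c = (-59/100, 117/100). The projection is proj_W(v) = U c.
Check: (v - proj_W(v)) · u_1 = 0  (should be 0).
Check: (v - proj_W(v)) · u_2 = 0  (should be 0).
Result: proj_W(v) = (-41/10, 73/25, 147/50).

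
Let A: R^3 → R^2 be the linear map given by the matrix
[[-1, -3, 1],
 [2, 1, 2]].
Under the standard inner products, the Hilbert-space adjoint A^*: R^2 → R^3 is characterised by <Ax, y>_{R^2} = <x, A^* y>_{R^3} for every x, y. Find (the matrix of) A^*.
A^* = A^T =
[[-1, 2],
 [-3, 1],
 [1, 2]]

For real matrices with standard dot products, the defining identity <Ax, y> = <x, A^* y> gives (Ax)^T y = x^T (A^*) y, i.e. x^T A^T y = x^T (A^*) y. Since this holds for all x, y, we must have A^* = A^T. Therefore
A^* =
[[-1, 2],
 [-3, 1],
 [1, 2]].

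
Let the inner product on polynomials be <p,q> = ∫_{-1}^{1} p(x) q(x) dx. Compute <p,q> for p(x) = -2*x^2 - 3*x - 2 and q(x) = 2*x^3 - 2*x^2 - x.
<p,q> = 58/15

Expand the product: p(x)·q(x) = -4*x^5 - 2*x^4 + 4*x^3 + 7*x^2 + 2*x.
∫_{-1}^{1} of each monomial x^k gives [2/(k+1) if k even, 0 if k odd]. Integrating term-by-term (or equivalently evaluating the antiderivative F(x) = -2*x^6/3 - 2*x^5/5 + x^4 + 7*x^3/3 + x^2 at the endpoints):
  F(1) − F(−1) = 49/15 − (-3/5) = 58/15.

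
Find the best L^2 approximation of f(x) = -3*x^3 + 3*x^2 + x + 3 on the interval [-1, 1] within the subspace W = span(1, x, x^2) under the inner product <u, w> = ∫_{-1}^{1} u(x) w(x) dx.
g(x) = 3*x^2 - 4*x/5 + 3

The best approximation g ∈ W is the orthogonal projection of f onto W. Writing g = a_0 + a_1 x + a_2 x^2, the coefficients solve the normal equations G · a = b where
  G_{ij} = <φ_i, φ_j> and b_i = <f, φ_i>, with φ_0 = 1, φ_1 = x, φ_2 = x^2.
G =
  [2, 0, 2/3]
  [0, 2/3, 0]
  [2/3, 0, 2/5],
b = (8, -8/15, 16/5).
Solving gives a_0 = 3, a_1 = -4/5, a_2 = 3, so
  g(x) = 3*x^2 - 4*x/5 + 3.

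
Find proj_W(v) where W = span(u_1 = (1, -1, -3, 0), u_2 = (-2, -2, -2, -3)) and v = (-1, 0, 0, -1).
proj_W(v) = (-173/195, -71/195, 31/195, -61/65)

Set up U = [u_1 | ... | u_2] ∈ R^(4×2). The projector onto W = col(U) is P = U (U^T U)^(-1) U^T.
Compute U^T U =
  [11, 6]
  [6, 21],
and U^T v = (-1, 5).
Solve U^T U · c = U^T v for the coefficients: c = (-17/65, 61/195). The projection is proj_W(v) = U c.
Check: (v - proj_W(v)) · u_1 = 0  (should be 0).
Check: (v - proj_W(v)) · u_2 = 0  (should be 0).
Result: proj_W(v) = (-173/195, -71/195, 31/195, -61/65).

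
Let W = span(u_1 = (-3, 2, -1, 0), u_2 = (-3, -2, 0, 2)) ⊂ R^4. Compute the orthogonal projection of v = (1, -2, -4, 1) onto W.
proj_W(v) = (9/71, -82/71, 22/71, 38/71)

Set up U = [u_1 | ... | u_2] ∈ R^(4×2). The projector onto W = col(U) is P = U (U^T U)^(-1) U^T.
Compute U^T U =
  [14, 5]
  [5, 17],
and U^T v = (-3, 3).
Solve U^T U · c = U^T v for the coefficients: c = (-22/71, 19/71). The projection is proj_W(v) = U c.
Check: (v - proj_W(v)) · u_1 = 0  (should be 0).
Check: (v - proj_W(v)) · u_2 = 0  (should be 0).
Result: proj_W(v) = (9/71, -82/71, 22/71, 38/71).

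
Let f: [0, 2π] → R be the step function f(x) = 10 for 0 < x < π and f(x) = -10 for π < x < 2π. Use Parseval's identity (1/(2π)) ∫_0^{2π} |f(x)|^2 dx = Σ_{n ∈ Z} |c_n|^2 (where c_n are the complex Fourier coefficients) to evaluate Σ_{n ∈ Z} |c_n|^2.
Σ |c_n|^2 = 100

Parseval equates the L^2 energy of f (normalised by 1/(2π)) with the ℓ^2 sum of its Fourier coefficients: (1/(2π)) ∫_0^{2π} |f|^2 = Σ |c_n|^2.
Compute the left side: (1/(2π)) [∫_0^π 10^2 dx + ∫_π^{2π} (-10)^2 dx] = (1/(2π)) · (100π + 100π) = (100 + 100)/2 = 100.
So Σ_{n ∈ Z} |c_n|^2 = 100.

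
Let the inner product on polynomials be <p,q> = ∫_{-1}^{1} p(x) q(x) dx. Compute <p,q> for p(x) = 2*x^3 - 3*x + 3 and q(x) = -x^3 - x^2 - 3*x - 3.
<p,q> = -552/35

Expand the product: p(x)·q(x) = -2*x^6 - 2*x^5 - 3*x^4 - 6*x^3 + 6*x^2 - 9.
∫_{-1}^{1} of each monomial x^k gives [2/(k+1) if k even, 0 if k odd]. Integrating term-by-term (or equivalently evaluating the antiderivative F(x) = -2*x^7/7 - x^6/3 - 3*x^5/5 - 3*x^4/2 + 2*x^3 - 9*x at the endpoints):
  F(1) − F(−1) = -2041/210 − (1271/210) = -552/35.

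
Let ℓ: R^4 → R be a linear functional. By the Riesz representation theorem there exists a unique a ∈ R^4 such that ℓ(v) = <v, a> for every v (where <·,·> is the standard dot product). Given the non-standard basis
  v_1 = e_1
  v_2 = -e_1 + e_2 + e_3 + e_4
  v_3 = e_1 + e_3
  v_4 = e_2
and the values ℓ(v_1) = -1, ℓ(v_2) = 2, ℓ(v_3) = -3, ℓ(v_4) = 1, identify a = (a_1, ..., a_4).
a = (-1, 1, -2, 2)

Write a = (a_1, ..., a_4) in the standard basis. For each basis vector v_i, ℓ(v_i) = <v_i, a> is a linear equation in the a_j's. Collect the n equations into a matrix system V a = ℓ, where row i of V is v_i (expressed in the standard basis). Since V is invertible (lower-triangular with 1s on the diagonal, up to permutation), solve by back-substitution:
  V =
[[1, 0, 0, 0],
 [-1, 1, 1, 1],
 [1, 0, 1, 0],
 [0, 1, 0, 0]]
  V a = (-1, 2, -3, 1)
Solving gives a = (-1, 1, -2, 2).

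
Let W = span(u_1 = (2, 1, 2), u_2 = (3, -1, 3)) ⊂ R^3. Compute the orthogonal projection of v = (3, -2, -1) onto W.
proj_W(v) = (1, -2, 1)

Set up U = [u_1 | ... | u_2] ∈ R^(3×2). The projector onto W = col(U) is P = U (U^T U)^(-1) U^T.
Compute U^T U =
  [9, 11]
  [11, 19],
and U^T v = (2, 8).
Solve U^T U · c = U^T v for the coefficients: c = (-1, 1). The projection is proj_W(v) = U c.
Check: (v - proj_W(v)) · u_1 = 0  (should be 0).
Check: (v - proj_W(v)) · u_2 = 0  (should be 0).
Result: proj_W(v) = (1, -2, 1).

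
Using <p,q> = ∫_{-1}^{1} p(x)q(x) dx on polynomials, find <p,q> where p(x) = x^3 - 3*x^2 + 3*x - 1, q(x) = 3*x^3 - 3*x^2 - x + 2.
<p,q> = -12/35

Expand the product: p(x)·q(x) = 3*x^6 - 12*x^5 + 17*x^4 - 7*x^3 - 6*x^2 + 7*x - 2.
∫_{-1}^{1} of each monomial x^k gives [2/(k+1) if k even, 0 if k odd]. Integrating term-by-term (or equivalently evaluating the antiderivative F(x) = 3*x^7/7 - 2*x^6 + 17*x^5/5 - 7*x^4/4 - 2*x^3 + 7*x^2/2 - 2*x at the endpoints):
  F(1) − F(−1) = -59/140 − (-11/140) = -12/35.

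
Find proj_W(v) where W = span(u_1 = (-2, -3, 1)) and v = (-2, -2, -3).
proj_W(v) = (-1, -3/2, 1/2)

Set up U = [u_1 | ... | u_1] ∈ R^(3×1). The projector onto W = col(U) is P = U (U^T U)^(-1) U^T.
Compute U^T U =
  [14],
and U^T v = (7).
Solve U^T U · c = U^T v for the coefficients: c = (1/2). The projection is proj_W(v) = U c.
Check: (v - proj_W(v)) · u_1 = 0  (should be 0).
Result: proj_W(v) = (-1, -3/2, 1/2).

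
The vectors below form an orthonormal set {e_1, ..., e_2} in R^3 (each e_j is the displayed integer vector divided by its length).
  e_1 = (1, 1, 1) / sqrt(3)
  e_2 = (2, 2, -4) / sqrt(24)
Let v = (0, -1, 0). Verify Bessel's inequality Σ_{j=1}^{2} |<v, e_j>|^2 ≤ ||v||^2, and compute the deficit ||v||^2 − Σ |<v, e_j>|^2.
Σ |<v, e_j>|^2 = 1/2; ||v||^2 = 1; deficit = 1/2

Write each e_j = u_j / sqrt(<u_j, u_j>) where u_j is the displayed integer vector. Then <v, e_j> = <v, u_j> / sqrt(<u_j, u_j>), so |<v, e_j>|^2 = <v, u_j>^2 / <u_j, u_j>.
Coefficients: <v, e_1> = -1/sqrt(3), <v, e_2> = -2/sqrt(24).
Square and sum: Σ |<v, e_j>|^2 = 1/2.
Compute ||v||^2 = v·v = 1.
Deficit = 1 − 1/2 = 1/2 ≥ 0, confirming Bessel's inequality. (The deficit equals ||v − Σ <v,e_j> e_j||^2, the squared distance from v to span{e_j}.)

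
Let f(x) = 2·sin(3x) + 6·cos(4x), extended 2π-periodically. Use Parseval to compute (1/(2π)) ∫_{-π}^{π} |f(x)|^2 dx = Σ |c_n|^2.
Σ |c_n|^2 = 20

Expand |f|^2 and use orthogonality of {sin(nx), cos(mx)} on [-π, π]:
  ∫_{-π}^{π} sin(nx)^2 dx = π, ∫ cos(mx)^2 dx = π, and cross terms integrate to 0.
So ∫_{-π}^{π} f(x)^2 dx = 2^2 · π + 6^2 · π = (4 + 36)π.
Divide by 2π: (4 + 36)/2 = 20.
By Parseval, this equals Σ |c_n|^2.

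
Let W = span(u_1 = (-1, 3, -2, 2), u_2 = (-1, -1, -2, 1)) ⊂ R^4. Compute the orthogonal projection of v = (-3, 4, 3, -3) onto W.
proj_W(v) = (131/110, 75/22, 131/55, -7/11)

Set up U = [u_1 | ... | u_2] ∈ R^(4×2). The projector onto W = col(U) is P = U (U^T U)^(-1) U^T.
Compute U^T U =
  [18, 4]
  [4, 7],
and U^T v = (3, -10).
Solve U^T U · c = U^T v for the coefficients: c = (61/110, -96/55). The projection is proj_W(v) = U c.
Check: (v - proj_W(v)) · u_1 = 0  (should be 0).
Check: (v - proj_W(v)) · u_2 = 0  (should be 0).
Result: proj_W(v) = (131/110, 75/22, 131/55, -7/11).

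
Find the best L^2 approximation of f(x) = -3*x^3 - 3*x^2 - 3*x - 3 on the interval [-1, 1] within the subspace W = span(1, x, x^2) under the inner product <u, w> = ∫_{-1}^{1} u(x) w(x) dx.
g(x) = -3*x^2 - 24*x/5 - 3

The best approximation g ∈ W is the orthogonal projection of f onto W. Writing g = a_0 + a_1 x + a_2 x^2, the coefficients solve the normal equations G · a = b where
  G_{ij} = <φ_i, φ_j> and b_i = <f, φ_i>, with φ_0 = 1, φ_1 = x, φ_2 = x^2.
G =
  [2, 0, 2/3]
  [0, 2/3, 0]
  [2/3, 0, 2/5],
b = (-8, -16/5, -16/5).
Solving gives a_0 = -3, a_1 = -24/5, a_2 = -3, so
  g(x) = -3*x^2 - 24*x/5 - 3.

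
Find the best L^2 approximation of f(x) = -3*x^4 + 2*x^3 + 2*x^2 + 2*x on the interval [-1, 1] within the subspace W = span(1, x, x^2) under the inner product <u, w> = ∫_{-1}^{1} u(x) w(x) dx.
g(x) = -4*x^2/7 + 16*x/5 + 9/35

The best approximation g ∈ W is the orthogonal projection of f onto W. Writing g = a_0 + a_1 x + a_2 x^2, the coefficients solve the normal equations G · a = b where
  G_{ij} = <φ_i, φ_j> and b_i = <f, φ_i>, with φ_0 = 1, φ_1 = x, φ_2 = x^2.
G =
  [2, 0, 2/3]
  [0, 2/3, 0]
  [2/3, 0, 2/5],
b = (2/15, 32/15, -2/35).
Solving gives a_0 = 9/35, a_1 = 16/5, a_2 = -4/7, so
  g(x) = -4*x^2/7 + 16*x/5 + 9/35.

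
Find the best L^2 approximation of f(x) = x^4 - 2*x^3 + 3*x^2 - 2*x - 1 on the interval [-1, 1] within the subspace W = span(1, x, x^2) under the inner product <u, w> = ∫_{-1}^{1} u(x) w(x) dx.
g(x) = 27*x^2/7 - 16*x/5 - 38/35

The best approximation g ∈ W is the orthogonal projection of f onto W. Writing g = a_0 + a_1 x + a_2 x^2, the coefficients solve the normal equations G · a = b where
  G_{ij} = <φ_i, φ_j> and b_i = <f, φ_i>, with φ_0 = 1, φ_1 = x, φ_2 = x^2.
G =
  [2, 0, 2/3]
  [0, 2/3, 0]
  [2/3, 0, 2/5],
b = (2/5, -32/15, 86/105).
Solving gives a_0 = -38/35, a_1 = -16/5, a_2 = 27/7, so
  g(x) = 27*x^2/7 - 16*x/5 - 38/35.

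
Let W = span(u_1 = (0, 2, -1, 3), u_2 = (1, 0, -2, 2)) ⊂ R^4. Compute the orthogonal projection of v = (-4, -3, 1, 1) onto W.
proj_W(v) = (-12/31, -4/31, 26/31, -30/31)

Set up U = [u_1 | ... | u_2] ∈ R^(4×2). The projector onto W = col(U) is P = U (U^T U)^(-1) U^T.
Compute U^T U =
  [14, 8]
  [8, 9],
and U^T v = (-4, -4).
Solve U^T U · c = U^T v for the coefficients: c = (-2/31, -12/31). The projection is proj_W(v) = U c.
Check: (v - proj_W(v)) · u_1 = 0  (should be 0).
Check: (v - proj_W(v)) · u_2 = 0  (should be 0).
Result: proj_W(v) = (-12/31, -4/31, 26/31, -30/31).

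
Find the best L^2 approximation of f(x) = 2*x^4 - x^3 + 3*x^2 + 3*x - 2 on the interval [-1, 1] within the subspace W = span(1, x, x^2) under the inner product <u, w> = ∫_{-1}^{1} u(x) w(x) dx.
g(x) = 33*x^2/7 + 12*x/5 - 76/35

The best approximation g ∈ W is the orthogonal projection of f onto W. Writing g = a_0 + a_1 x + a_2 x^2, the coefficients solve the normal equations G · a = b where
  G_{ij} = <φ_i, φ_j> and b_i = <f, φ_i>, with φ_0 = 1, φ_1 = x, φ_2 = x^2.
G =
  [2, 0, 2/3]
  [0, 2/3, 0]
  [2/3, 0, 2/5],
b = (-6/5, 8/5, 46/105).
Solving gives a_0 = -76/35, a_1 = 12/5, a_2 = 33/7, so
  g(x) = 33*x^2/7 + 12*x/5 - 76/35.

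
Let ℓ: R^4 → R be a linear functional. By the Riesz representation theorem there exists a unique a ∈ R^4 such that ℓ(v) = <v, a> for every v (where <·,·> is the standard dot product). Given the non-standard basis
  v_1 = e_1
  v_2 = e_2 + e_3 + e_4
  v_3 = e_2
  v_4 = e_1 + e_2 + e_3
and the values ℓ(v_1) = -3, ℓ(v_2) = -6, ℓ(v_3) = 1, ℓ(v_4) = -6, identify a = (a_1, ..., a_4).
a = (-3, 1, -4, -3)

Write a = (a_1, ..., a_4) in the standard basis. For each basis vector v_i, ℓ(v_i) = <v_i, a> is a linear equation in the a_j's. Collect the n equations into a matrix system V a = ℓ, where row i of V is v_i (expressed in the standard basis). Since V is invertible (lower-triangular with 1s on the diagonal, up to permutation), solve by back-substitution:
  V =
[[1, 0, 0, 0],
 [0, 1, 1, 1],
 [0, 1, 0, 0],
 [1, 1, 1, 0]]
  V a = (-3, -6, 1, -6)
Solving gives a = (-3, 1, -4, -3).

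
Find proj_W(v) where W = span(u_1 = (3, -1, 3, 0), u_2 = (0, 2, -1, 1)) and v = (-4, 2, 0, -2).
proj_W(v) = (-222/89, 10/89, -190/89, -32/89)

Set up U = [u_1 | ... | u_2] ∈ R^(4×2). The projector onto W = col(U) is P = U (U^T U)^(-1) U^T.
Compute U^T U =
  [19, -5]
  [-5, 6],
and U^T v = (-14, 2).
Solve U^T U · c = U^T v for the coefficients: c = (-74/89, -32/89). The projection is proj_W(v) = U c.
Check: (v - proj_W(v)) · u_1 = 0  (should be 0).
Check: (v - proj_W(v)) · u_2 = 0  (should be 0).
Result: proj_W(v) = (-222/89, 10/89, -190/89, -32/89).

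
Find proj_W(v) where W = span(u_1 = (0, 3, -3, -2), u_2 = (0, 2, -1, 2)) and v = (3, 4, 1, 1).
proj_W(v) = (0, 380/173, -217/173, 290/173)

Set up U = [u_1 | ... | u_2] ∈ R^(4×2). The projector onto W = col(U) is P = U (U^T U)^(-1) U^T.
Compute U^T U =
  [22, 5]
  [5, 9],
and U^T v = (7, 9).
Solve U^T U · c = U^T v for the coefficients: c = (18/173, 163/173). The projection is proj_W(v) = U c.
Check: (v - proj_W(v)) · u_1 = 0  (should be 0).
Check: (v - proj_W(v)) · u_2 = 0  (should be 0).
Result: proj_W(v) = (0, 380/173, -217/173, 290/173).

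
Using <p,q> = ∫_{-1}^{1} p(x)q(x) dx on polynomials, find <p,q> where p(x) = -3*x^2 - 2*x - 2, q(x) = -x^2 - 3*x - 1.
<p,q> = 188/15

Expand the product: p(x)·q(x) = 3*x^4 + 11*x^3 + 11*x^2 + 8*x + 2.
∫_{-1}^{1} of each monomial x^k gives [2/(k+1) if k even, 0 if k odd]. Integrating term-by-term (or equivalently evaluating the antiderivative F(x) = 3*x^5/5 + 11*x^4/4 + 11*x^3/3 + 4*x^2 + 2*x at the endpoints):
  F(1) − F(−1) = 781/60 − (29/60) = 188/15.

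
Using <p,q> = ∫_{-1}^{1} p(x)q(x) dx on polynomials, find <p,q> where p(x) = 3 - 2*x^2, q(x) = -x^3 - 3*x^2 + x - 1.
<p,q> = -124/15

Expand the product: p(x)·q(x) = 2*x^5 + 6*x^4 - 5*x^3 - 7*x^2 + 3*x - 3.
∫_{-1}^{1} of each monomial x^k gives [2/(k+1) if k even, 0 if k odd]. Integrating term-by-term (or equivalently evaluating the antiderivative F(x) = x^6/3 + 6*x^5/5 - 5*x^4/4 - 7*x^3/3 + 3*x^2/2 - 3*x at the endpoints):
  F(1) − F(−1) = -71/20 − (283/60) = -124/15.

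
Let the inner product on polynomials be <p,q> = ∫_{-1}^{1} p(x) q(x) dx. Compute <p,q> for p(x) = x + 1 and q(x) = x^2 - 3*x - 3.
<p,q> = -22/3

Expand the product: p(x)·q(x) = x^3 - 2*x^2 - 6*x - 3.
∫_{-1}^{1} of each monomial x^k gives [2/(k+1) if k even, 0 if k odd]. Integrating term-by-term (or equivalently evaluating the antiderivative F(x) = x^4/4 - 2*x^3/3 - 3*x^2 - 3*x at the endpoints):
  F(1) − F(−1) = -77/12 − (11/12) = -22/3.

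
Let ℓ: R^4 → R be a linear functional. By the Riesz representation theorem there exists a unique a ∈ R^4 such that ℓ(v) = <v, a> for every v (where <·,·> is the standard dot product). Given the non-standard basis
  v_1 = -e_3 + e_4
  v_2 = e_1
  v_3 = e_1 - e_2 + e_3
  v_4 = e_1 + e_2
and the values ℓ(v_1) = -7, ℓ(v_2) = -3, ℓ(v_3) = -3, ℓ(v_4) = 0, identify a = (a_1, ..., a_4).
a = (-3, 3, 3, -4)

Write a = (a_1, ..., a_4) in the standard basis. For each basis vector v_i, ℓ(v_i) = <v_i, a> is a linear equation in the a_j's. Collect the n equations into a matrix system V a = ℓ, where row i of V is v_i (expressed in the standard basis). Since V is invertible (lower-triangular with 1s on the diagonal, up to permutation), solve by back-substitution:
  V =
[[0, 0, -1, 1],
 [1, 0, 0, 0],
 [1, -1, 1, 0],
 [1, 1, 0, 0]]
  V a = (-7, -3, -3, 0)
Solving gives a = (-3, 3, 3, -4).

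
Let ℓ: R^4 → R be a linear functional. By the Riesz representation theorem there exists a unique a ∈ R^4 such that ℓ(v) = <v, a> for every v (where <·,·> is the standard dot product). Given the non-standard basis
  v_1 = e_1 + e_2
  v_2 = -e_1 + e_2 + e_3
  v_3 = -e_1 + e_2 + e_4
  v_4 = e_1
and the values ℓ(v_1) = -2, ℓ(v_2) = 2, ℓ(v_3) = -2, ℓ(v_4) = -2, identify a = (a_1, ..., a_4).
a = (-2, 0, 0, -4)

Write a = (a_1, ..., a_4) in the standard basis. For each basis vector v_i, ℓ(v_i) = <v_i, a> is a linear equation in the a_j's. Collect the n equations into a matrix system V a = ℓ, where row i of V is v_i (expressed in the standard basis). Since V is invertible (lower-triangular with 1s on the diagonal, up to permutation), solve by back-substitution:
  V =
[[1, 1, 0, 0],
 [-1, 1, 1, 0],
 [-1, 1, 0, 1],
 [1, 0, 0, 0]]
  V a = (-2, 2, -2, -2)
Solving gives a = (-2, 0, 0, -4).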